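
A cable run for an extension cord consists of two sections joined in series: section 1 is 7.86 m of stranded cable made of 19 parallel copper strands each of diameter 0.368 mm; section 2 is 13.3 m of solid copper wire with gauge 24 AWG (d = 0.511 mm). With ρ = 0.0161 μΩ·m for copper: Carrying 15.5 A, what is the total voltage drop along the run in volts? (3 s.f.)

17.2 V

ρ = 0.0161 μΩ·m = 1.61×10^-8 Ω·m
Section 1: A_strand = π(1.8400e-04)² = 1.064e-07 m²; R₁ = ρL/(N·A_s) = (1.61×10^-8)(7.86)/(19×1.064e-07) = 0.06262 Ω
Section 2: A = π(0.511/2 mm)² = π(2.5550e-04 m)² = 2.051e-07 m²
R₂ = (1.61×10^-8)(13.3)/(2.051e-07) = 1.044 Ω
R = R₁ + R₂ = 1.107 Ω
V = IR = 15.5 × 1.107 = 17.2 V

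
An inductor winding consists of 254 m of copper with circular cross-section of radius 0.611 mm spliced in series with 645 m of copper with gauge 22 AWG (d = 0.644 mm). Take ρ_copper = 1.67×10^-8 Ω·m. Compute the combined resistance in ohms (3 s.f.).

36.7 Ω

Segment 1: A = πr² = π(6.1100e-04 m)² = 1.173e-06 m²
R₁ = ρL/A = (1.67×10^-8)(254)/(1.173e-06) = 3.617 Ω
Segment 2: A = π(0.644/2 mm)² = π(3.2200e-04 m)² = 3.257e-07 m²
R₂ = (1.67×10^-8)(645)/(3.257e-07) = 33.07 Ω
R = R₁ + R₂ = 36.7 Ω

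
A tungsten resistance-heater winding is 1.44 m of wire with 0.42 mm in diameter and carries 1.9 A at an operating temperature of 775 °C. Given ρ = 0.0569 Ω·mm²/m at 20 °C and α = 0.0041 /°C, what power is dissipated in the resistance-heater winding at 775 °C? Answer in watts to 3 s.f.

8.74 W

ρ = 0.0569 Ω·mm²/m = 5.69×10^-8 Ω·m
A = π(d/2)² = π(2.1000e-04 m)² = 1.385e-07 m²
R₍20₎ = ρL/A = (5.69×10^-8)(1.44)/(1.385e-07) = 0.5914 Ω
R₍775₎ = R₍20₎(1 + αΔT) = 0.5914 × (1 + 0.0041×755) = 2.422 Ω
P = I²R = (1.9)² × 2.422 = 8.74 W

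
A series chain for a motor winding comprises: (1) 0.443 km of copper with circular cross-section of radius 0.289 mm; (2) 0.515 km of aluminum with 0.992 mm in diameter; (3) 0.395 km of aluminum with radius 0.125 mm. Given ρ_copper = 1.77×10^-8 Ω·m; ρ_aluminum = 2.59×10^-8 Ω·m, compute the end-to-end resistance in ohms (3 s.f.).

256 Ω

Seg 1: A = πr² = π(2.8900e-04 m)² = 2.624e-07 m²
R_1 = (1.77×10^-8)(443)/(2.624e-07) = 29.88 Ω
Seg 2: A = π(d/2)² = π(4.9600e-04 m)² = 7.729e-07 m²
R_2 = (2.59×10^-8)(515)/(7.729e-07) = 17.26 Ω
Seg 3: A = πr² = π(1.2500e-04 m)² = 4.909e-08 m²
R_3 = (2.59×10^-8)(395)/(4.909e-08) = 208.4 Ω
R_total = R_1 + R_2 + R_3 = 256 Ω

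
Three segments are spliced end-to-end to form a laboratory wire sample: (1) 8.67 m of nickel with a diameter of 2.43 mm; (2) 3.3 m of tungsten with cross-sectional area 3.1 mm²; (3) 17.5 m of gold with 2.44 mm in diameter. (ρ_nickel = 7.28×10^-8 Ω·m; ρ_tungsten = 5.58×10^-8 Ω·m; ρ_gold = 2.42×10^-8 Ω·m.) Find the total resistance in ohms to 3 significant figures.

0.286 Ω

Seg 1: A = π(d/2)² = π(1.2150e-03 m)² = 4.638e-06 m²
R_1 = (7.28×10^-8)(8.67)/(4.638e-06) = 0.1361 Ω
Seg 2: A = 3.1 mm² = 3.100e-06 m²
R_2 = (5.58×10^-8)(3.3)/(3.100e-06) = 0.0594 Ω
Seg 3: A = π(d/2)² = π(1.2200e-03 m)² = 4.676e-06 m²
R_3 = (2.42×10^-8)(17.5)/(4.676e-06) = 0.09057 Ω
R_total = R_1 + R_2 + R_3 = 0.286 Ω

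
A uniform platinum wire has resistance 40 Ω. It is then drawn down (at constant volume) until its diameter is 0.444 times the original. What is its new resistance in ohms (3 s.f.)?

Volume constant ⇒ L' = L/r² with r = 0.444. R' = ρL'/A' = ρ(L/r²)/(πr²d₀²/4) = R/r⁴.
R' = 25.73 × 40 = 1030 Ω

1030 Ω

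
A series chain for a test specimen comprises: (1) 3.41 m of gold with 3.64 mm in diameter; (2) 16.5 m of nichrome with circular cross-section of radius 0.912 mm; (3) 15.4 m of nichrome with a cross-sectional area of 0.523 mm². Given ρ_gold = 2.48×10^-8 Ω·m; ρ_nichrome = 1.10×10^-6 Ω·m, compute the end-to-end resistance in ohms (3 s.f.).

Seg 1: A = π(d/2)² = π(1.8200e-03 m)² = 1.041e-05 m²
R_1 = (2.48×10^-8)(3.41)/(1.041e-05) = 0.008127 Ω
Seg 2: A = πr² = π(9.1200e-04 m)² = 2.613e-06 m²
R_2 = (1.10×10^-6)(16.5)/(2.613e-06) = 6.946 Ω
Seg 3: A = 0.523 mm² = 5.230e-07 m²
R_3 = (1.10×10^-6)(15.4)/(5.230e-07) = 32.39 Ω
R_total = R_1 + R_2 + R_3 = 39.3 Ω

39.3 Ω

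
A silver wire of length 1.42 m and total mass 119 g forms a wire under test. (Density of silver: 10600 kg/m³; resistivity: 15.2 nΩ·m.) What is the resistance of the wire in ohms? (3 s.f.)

ρ = 15.2 nΩ·m = 1.52×10^-8 Ω·m
A = m/(density·L) = 0.119/(10600×1.42) = 7.9059e-06 m²
R = ρL/A = (1.52×10^-8)(1.42)/(7.9059e-06) = 0.00273 Ω

0.00273 Ω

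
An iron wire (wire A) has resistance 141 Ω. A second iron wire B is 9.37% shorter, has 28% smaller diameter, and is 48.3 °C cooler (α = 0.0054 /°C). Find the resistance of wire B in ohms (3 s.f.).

182 Ω

R ∝ ρL/d² with ρ ∝ (1+αΔT), so R_B/R_A = (1 − 9.37/100) × (1 − 28/100)⁻² × (1 − 0.0054×48.3)
= 0.9063 × 1.929 × 0.7392 = 1.292
R_B = 1.292 × 141 = 182 Ω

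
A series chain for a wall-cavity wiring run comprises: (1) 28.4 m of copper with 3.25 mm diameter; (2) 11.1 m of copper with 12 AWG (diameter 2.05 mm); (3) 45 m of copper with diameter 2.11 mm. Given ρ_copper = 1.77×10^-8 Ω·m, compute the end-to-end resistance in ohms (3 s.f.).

0.348 Ω

Seg 1: A = π(d/2)² = π(1.6250e-03 m)² = 8.296e-06 m²
R_1 = (1.77×10^-8)(28.4)/(8.296e-06) = 0.06059 Ω
Seg 2: A = π(2.05/2 mm)² = π(1.0250e-03 m)² = 3.301e-06 m²
R_2 = (1.77×10^-8)(11.1)/(3.301e-06) = 0.05952 Ω
Seg 3: A = π(d/2)² = π(1.0550e-03 m)² = 3.497e-06 m²
R_3 = (1.77×10^-8)(45)/(3.497e-06) = 0.2278 Ω
R_total = R_1 + R_2 + R_3 = 0.348 Ω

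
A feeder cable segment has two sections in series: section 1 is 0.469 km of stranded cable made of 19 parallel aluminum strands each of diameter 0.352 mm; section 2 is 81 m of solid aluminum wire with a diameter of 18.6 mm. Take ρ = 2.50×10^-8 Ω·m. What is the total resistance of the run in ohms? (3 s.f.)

6.35 Ω

Section 1: A_strand = π(1.7600e-04)² = 9.731e-08 m²; R₁ = ρL/(N·A_s) = (2.50×10^-8)(469)/(19×9.731e-08) = 6.341 Ω
Section 2: A = π(d/2)² = π(9.3000e-03 m)² = 2.717e-04 m²
R₂ = (2.50×10^-8)(81)/(2.717e-04) = 0.007453 Ω
R = R₁ + R₂ = 6.35 Ω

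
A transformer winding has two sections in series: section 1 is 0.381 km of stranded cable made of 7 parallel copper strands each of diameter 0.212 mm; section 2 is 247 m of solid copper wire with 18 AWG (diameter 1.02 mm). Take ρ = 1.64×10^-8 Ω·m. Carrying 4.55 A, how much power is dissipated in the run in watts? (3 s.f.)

626 W

Section 1: A_strand = π(1.0600e-04)² = 3.530e-08 m²; R₁ = ρL/(N·A_s) = (1.64×10^-8)(381)/(7×3.530e-08) = 25.29 Ω
Section 2: A = π(1.02/2 mm)² = π(5.1000e-04 m)² = 8.171e-07 m²
R₂ = (1.64×10^-8)(247)/(8.171e-07) = 4.957 Ω
R = R₁ + R₂ = 30.25 Ω
P = I²R = (4.55)² × 30.25 = 626 W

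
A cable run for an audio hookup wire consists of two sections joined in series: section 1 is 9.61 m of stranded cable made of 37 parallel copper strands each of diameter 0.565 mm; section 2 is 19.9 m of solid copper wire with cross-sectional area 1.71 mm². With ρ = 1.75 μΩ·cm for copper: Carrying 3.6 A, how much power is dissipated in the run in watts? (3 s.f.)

2.87 W

ρ = 1.75 μΩ·cm = 1.75×10^-8 Ω·m
Section 1: A_strand = π(2.8250e-04)² = 2.507e-07 m²; R₁ = ρL/(N·A_s) = (1.75×10^-8)(9.61)/(37×2.507e-07) = 0.01813 Ω
Section 2: A = 1.71 mm² = 1.710e-06 m²
R₂ = (1.75×10^-8)(19.9)/(1.710e-06) = 0.2037 Ω
R = R₁ + R₂ = 0.2218 Ω
P = I²R = (3.6)² × 0.2218 = 2.87 W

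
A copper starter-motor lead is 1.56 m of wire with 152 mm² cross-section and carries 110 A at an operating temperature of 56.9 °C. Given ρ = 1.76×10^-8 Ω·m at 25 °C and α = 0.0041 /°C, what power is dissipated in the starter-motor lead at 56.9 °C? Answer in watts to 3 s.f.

2.47 W

A = 152 mm² = 1.520e-04 m²
R₍25₎ = ρL/A = (1.76×10^-8)(1.56)/(1.520e-04) = 1.806×10^-4 Ω
R₍56.9₎ = R₍25₎(1 + αΔT) = 1.806×10^-4 × (1 + 0.0041×31.9) = 2.043×10^-4 Ω
P = I²R = (110)² × 2.043×10^-4 = 2.47 W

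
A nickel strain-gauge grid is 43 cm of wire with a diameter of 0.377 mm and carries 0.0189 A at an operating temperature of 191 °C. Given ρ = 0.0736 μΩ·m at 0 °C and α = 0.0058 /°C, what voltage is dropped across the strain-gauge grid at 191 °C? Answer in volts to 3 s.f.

ρ = 0.0736 μΩ·m = 7.36×10^-8 Ω·m
A = π(d/2)² = π(1.8850e-04 m)² = 1.116e-07 m²
R₍0₎ = ρL/A = (7.36×10^-8)(0.43)/(1.116e-07) = 0.2835 Ω
R₍191₎ = R₍0₎(1 + αΔT) = 0.2835 × (1 + 0.0058×191) = 0.5976 Ω
V = IR = 0.0189 × 0.5976 = 0.0113 V

0.0113 V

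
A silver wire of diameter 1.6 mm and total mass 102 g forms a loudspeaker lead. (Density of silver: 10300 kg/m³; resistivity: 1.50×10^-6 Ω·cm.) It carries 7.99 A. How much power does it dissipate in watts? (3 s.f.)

2.35 W

ρ = 1.50×10^-6 Ω·cm = 1.50×10^-8 Ω·m
A = π(d/2)² = π(8.0000e-04 m)² = 2.0106e-06 m²
L = m/(density·A) = 0.102/(10300×2.0106e-06) = 4.925 m
R = ρL/A = (1.50×10^-8)(4.925)/(2.0106e-06) = 0.03674 Ω
P = I²R = (7.99)² × 0.03674 = 2.35 W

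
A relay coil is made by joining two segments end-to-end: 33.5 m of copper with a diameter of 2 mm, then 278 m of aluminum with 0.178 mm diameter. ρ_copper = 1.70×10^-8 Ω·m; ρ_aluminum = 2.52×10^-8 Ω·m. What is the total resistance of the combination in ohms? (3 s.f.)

282 Ω

Segment 1: A = π(d/2)² = π(1.0000e-03 m)² = 3.142e-06 m²
R₁ = ρL/A = (1.70×10^-8)(33.5)/(3.142e-06) = 0.1813 Ω
Segment 2: A = π(d/2)² = π(8.9000e-05 m)² = 2.488e-08 m²
R₂ = (2.52×10^-8)(278)/(2.488e-08) = 281.5 Ω
R = R₁ + R₂ = 282 Ω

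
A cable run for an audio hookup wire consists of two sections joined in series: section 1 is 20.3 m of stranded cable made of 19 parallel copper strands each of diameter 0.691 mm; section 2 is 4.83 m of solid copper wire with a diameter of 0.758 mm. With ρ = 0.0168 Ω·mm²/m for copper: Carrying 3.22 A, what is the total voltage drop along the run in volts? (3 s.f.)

ρ = 0.0168 Ω·mm²/m = 1.68×10^-8 Ω·m
Section 1: A_strand = π(3.4550e-04)² = 3.750e-07 m²; R₁ = ρL/(N·A_s) = (1.68×10^-8)(20.3)/(19×3.750e-07) = 0.04786 Ω
Section 2: A = π(d/2)² = π(3.7900e-04 m)² = 4.513e-07 m²
R₂ = (1.68×10^-8)(4.83)/(4.513e-07) = 0.1798 Ω
R = R₁ + R₂ = 0.2277 Ω
V = IR = 3.22 × 0.2277 = 0.733 V

0.733 V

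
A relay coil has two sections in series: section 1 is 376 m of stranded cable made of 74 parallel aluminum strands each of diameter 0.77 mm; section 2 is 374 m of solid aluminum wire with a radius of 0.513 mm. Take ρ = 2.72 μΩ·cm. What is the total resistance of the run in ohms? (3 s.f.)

12.6 Ω

ρ = 2.72 μΩ·cm = 2.72×10^-8 Ω·m
Section 1: A_strand = π(3.8500e-04)² = 4.657e-07 m²; R₁ = ρL/(N·A_s) = (2.72×10^-8)(376)/(74×4.657e-07) = 0.2968 Ω
Section 2: A = πr² = π(5.1300e-04 m)² = 8.268e-07 m²
R₂ = (2.72×10^-8)(374)/(8.268e-07) = 12.3 Ω
R = R₁ + R₂ = 12.6 Ω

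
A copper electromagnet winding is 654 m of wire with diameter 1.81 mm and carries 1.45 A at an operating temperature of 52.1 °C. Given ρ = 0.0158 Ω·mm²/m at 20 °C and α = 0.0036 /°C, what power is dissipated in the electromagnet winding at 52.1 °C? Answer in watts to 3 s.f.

9.42 W

ρ = 0.0158 Ω·mm²/m = 1.58×10^-8 Ω·m
A = π(d/2)² = π(9.0500e-04 m)² = 2.573e-06 m²
R₍20₎ = ρL/A = (1.58×10^-8)(654)/(2.573e-06) = 4.016 Ω
R₍52.1₎ = R₍20₎(1 + αΔT) = 4.016 × (1 + 0.0036×32.1) = 4.48 Ω
P = I²R = (1.45)² × 4.48 = 9.42 W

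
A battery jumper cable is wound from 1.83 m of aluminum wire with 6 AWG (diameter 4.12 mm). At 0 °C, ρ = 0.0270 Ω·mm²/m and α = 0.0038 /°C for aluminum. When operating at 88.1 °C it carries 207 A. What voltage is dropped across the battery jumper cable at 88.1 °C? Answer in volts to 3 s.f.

1.02 V

ρ = 0.0270 Ω·mm²/m = 2.70×10^-8 Ω·m
A = π(4.12/2 mm)² = π(2.0600e-03 m)² = 1.333e-05 m²
R₍0₎ = ρL/A = (2.70×10^-8)(1.83)/(1.333e-05) = 0.003706 Ω
R₍88.1₎ = R₍0₎(1 + αΔT) = 0.003706 × (1 + 0.0038×88.1) = 0.004947 Ω
V = IR = 207 × 0.004947 = 1.02 V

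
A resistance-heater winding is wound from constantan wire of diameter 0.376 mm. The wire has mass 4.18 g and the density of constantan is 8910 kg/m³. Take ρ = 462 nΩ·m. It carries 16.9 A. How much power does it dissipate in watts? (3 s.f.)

ρ = 462 nΩ·m = 4.62×10^-7 Ω·m
A = π(d/2)² = π(1.8800e-04 m)² = 1.1104e-07 m²
L = m/(density·A) = 0.00418/(8910×1.1104e-07) = 4.225 m
R = ρL/A = (4.62×10^-7)(4.225)/(1.1104e-07) = 17.58 Ω
P = I²R = (16.9)² × 17.58 = 5020 W

5020 W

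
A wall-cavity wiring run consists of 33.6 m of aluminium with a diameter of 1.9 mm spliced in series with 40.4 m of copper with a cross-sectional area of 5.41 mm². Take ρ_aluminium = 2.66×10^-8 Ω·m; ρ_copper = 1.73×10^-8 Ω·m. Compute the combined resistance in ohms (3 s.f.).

0.444 Ω

Segment 1: A = π(d/2)² = π(9.5000e-04 m)² = 2.835e-06 m²
R₁ = ρL/A = (2.66×10^-8)(33.6)/(2.835e-06) = 0.3152 Ω
Segment 2: A = 5.41 mm² = 5.410e-06 m²
R₂ = (1.73×10^-8)(40.4)/(5.410e-06) = 0.1292 Ω
R = R₁ + R₂ = 0.444 Ω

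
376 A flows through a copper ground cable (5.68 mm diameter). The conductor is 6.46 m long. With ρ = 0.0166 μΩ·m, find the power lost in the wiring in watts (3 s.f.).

ρ = 0.0166 μΩ·m = 1.66×10^-8 Ω·m
A = π(d/2)² = π(2.8400e-03 m)² = 2.534e-05 m²
R = ρL/A = (1.66×10^-8)(6.46)/(2.534e-05) = 0.004232 Ω
P = I²R = (376)² × 0.004232 = 598 W

598 W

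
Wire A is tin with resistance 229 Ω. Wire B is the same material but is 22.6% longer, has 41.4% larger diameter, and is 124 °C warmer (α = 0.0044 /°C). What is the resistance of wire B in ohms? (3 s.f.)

R ∝ ρL/d² with ρ ∝ (1+αΔT), so R_B/R_A = (1 + 22.6/100) × (1 + 41.4/100)⁻² × (1 + 0.0044×124)
= 1.226 × 0.5001 × 1.546 = 0.9477
R_B = 0.9477 × 229 = 217 Ω

217 Ω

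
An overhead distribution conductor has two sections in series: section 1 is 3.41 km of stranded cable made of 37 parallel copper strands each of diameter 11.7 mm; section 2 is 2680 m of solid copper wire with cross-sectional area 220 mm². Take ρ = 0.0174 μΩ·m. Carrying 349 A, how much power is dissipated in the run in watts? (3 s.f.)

ρ = 0.0174 μΩ·m = 1.74×10^-8 Ω·m
Section 1: A_strand = π(5.8500e-03)² = 1.075e-04 m²; R₁ = ρL/(N·A_s) = (1.74×10^-8)(3410)/(37×1.075e-04) = 0.01492 Ω
Section 2: A = 220 mm² = 2.200e-04 m²
R₂ = (1.74×10^-8)(2680)/(2.200e-04) = 0.212 Ω
R = R₁ + R₂ = 0.2269 Ω
P = I²R = (349)² × 0.2269 = 27600 W

27600 W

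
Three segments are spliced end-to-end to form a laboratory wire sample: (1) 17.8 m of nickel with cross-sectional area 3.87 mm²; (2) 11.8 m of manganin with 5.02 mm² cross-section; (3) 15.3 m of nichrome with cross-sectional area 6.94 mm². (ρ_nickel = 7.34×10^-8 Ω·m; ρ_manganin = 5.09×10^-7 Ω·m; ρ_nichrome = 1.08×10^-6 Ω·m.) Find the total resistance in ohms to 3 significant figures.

3.92 Ω

Seg 1: A = 3.87 mm² = 3.870e-06 m²
R_1 = (7.34×10^-8)(17.8)/(3.870e-06) = 0.3376 Ω
Seg 2: A = 5.02 mm² = 5.020e-06 m²
R_2 = (5.09×10^-7)(11.8)/(5.020e-06) = 1.196 Ω
Seg 3: A = 6.94 mm² = 6.940e-06 m²
R_3 = (1.08×10^-6)(15.3)/(6.940e-06) = 2.381 Ω
R_total = R_1 + R_2 + R_3 = 3.92 Ω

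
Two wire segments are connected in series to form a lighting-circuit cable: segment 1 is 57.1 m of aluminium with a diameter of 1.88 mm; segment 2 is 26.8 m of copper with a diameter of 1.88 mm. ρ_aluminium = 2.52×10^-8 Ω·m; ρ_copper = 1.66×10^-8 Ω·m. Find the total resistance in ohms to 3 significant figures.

0.679 Ω

Segment 1: A = π(d/2)² = π(9.4000e-04 m)² = 2.776e-06 m²
R₁ = ρL/A = (2.52×10^-8)(57.1)/(2.776e-06) = 0.5184 Ω
R₂ = (1.66×10^-8)(26.8)/(2.776e-06) = 0.1603 Ω
R = R₁ + R₂ = 0.679 Ω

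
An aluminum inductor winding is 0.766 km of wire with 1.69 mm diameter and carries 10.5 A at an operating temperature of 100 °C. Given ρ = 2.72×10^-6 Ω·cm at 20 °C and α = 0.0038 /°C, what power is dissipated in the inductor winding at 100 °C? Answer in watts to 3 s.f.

1340 W

ρ = 2.72×10^-6 Ω·cm = 2.72×10^-8 Ω·m
A = π(d/2)² = π(8.4500e-04 m)² = 2.243e-06 m²
R₍20₎ = ρL/A = (2.72×10^-8)(766)/(2.243e-06) = 9.288 Ω
R₍100₎ = R₍20₎(1 + αΔT) = 9.288 × (1 + 0.0038×80) = 12.11 Ω
P = I²R = (10.5)² × 12.11 = 1340 W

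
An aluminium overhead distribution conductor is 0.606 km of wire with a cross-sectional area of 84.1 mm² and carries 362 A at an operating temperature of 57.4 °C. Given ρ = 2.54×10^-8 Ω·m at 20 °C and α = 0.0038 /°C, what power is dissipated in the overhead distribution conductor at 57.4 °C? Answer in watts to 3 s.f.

A = 84.1 mm² = 8.410e-05 m²
R₍20₎ = ρL/A = (2.54×10^-8)(606)/(8.410e-05) = 0.183 Ω
R₍57.4₎ = R₍20₎(1 + αΔT) = 0.183 × (1 + 0.0038×37.4) = 0.209 Ω
P = I²R = (362)² × 0.209 = 27400 W

27400 W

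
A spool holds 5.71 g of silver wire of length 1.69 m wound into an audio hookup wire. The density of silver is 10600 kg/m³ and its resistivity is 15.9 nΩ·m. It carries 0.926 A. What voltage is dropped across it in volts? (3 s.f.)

0.0781 V

ρ = 15.9 nΩ·m = 1.59×10^-8 Ω·m
A = m/(density·L) = 0.00571/(10600×1.69) = 3.1875e-07 m²
R = ρL/A = (1.59×10^-8)(1.69)/(3.1875e-07) = 0.0843 Ω
V = IR = 0.926 × 0.0843 = 0.0781 V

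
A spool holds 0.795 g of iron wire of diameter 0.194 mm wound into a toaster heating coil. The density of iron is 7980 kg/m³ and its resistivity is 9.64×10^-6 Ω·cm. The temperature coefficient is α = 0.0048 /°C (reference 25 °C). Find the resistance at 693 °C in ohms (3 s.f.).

ρ = 9.64×10^-6 Ω·cm = 9.64×10^-8 Ω·m
A = π(d/2)² = π(9.7000e-05 m)² = 2.9559e-08 m²
L = m/(density·A) = 7.950×10^-4/(7980×2.9559e-08) = 3.37 m
R = ρL/A = (9.64×10^-8)(3.37)/(2.9559e-08) = 10.99 Ω
R(693 °C) = 10.99 × (1 + 0.0048×668) = 46.2 Ω

46.2 Ω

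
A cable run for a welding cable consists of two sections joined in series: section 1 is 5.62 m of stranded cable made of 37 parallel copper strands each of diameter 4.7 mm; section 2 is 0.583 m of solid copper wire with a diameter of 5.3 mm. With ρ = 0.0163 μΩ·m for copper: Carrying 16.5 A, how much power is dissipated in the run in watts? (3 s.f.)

ρ = 0.0163 μΩ·m = 1.63×10^-8 Ω·m
Section 1: A_strand = π(2.3500e-03)² = 1.735e-05 m²; R₁ = ρL/(N·A_s) = (1.63×10^-8)(5.62)/(37×1.735e-05) = 1.427×10^-4 Ω
Section 2: A = π(d/2)² = π(2.6500e-03 m)² = 2.206e-05 m²
R₂ = (1.63×10^-8)(0.583)/(2.206e-05) = 4.307×10^-4 Ω
R = R₁ + R₂ = 5.734×10^-4 Ω
P = I²R = (16.5)² × 5.734×10^-4 = 0.156 W

0.156 W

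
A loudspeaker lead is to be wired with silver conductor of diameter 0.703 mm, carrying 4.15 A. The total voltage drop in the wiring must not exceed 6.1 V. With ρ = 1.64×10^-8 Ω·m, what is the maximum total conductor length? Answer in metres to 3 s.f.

34.8 m

A = π(d/2)² = π(3.5150e-04 m)² = 3.882e-07 m²
L_max = V_max·A/(1·ρI) = (6.1)(3.882e-07)/(1.64×10^-8×4.15) = 34.8 m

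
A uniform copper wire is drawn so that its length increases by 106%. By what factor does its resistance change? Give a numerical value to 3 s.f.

4.24

k = 1 + 106/100 = 2.06; volume constant ⇒ A' = A/k, so R' = k²R.
Factor = 4.24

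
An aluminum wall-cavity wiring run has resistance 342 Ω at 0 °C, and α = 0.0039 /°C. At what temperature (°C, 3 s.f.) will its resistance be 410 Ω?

51.0 °C

R = R₀(1 + α(T − T₀)) ⇒ T = T₀ + (R/R₀ − 1)/α
T = 0 + (410/342 − 1)/0.0039 = 0 + (0.1988)/0.0039 = 51.0 °C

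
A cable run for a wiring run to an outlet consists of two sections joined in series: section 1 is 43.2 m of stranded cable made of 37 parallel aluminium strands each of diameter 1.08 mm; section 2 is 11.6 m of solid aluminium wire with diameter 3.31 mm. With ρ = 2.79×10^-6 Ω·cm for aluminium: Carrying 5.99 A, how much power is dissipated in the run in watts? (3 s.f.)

ρ = 2.79×10^-6 Ω·cm = 2.79×10^-8 Ω·m
Section 1: A_strand = π(5.4000e-04)² = 9.161e-07 m²; R₁ = ρL/(N·A_s) = (2.79×10^-8)(43.2)/(37×9.161e-07) = 0.03556 Ω
Section 2: A = π(d/2)² = π(1.6550e-03 m)² = 8.605e-06 m²
R₂ = (2.79×10^-8)(11.6)/(8.605e-06) = 0.03761 Ω
R = R₁ + R₂ = 0.07317 Ω
P = I²R = (5.99)² × 0.07317 = 2.63 W

2.63 W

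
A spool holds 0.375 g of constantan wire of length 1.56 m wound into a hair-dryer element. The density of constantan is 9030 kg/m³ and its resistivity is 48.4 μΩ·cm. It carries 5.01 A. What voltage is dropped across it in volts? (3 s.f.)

142 V

ρ = 48.4 μΩ·cm = 4.84×10^-7 Ω·m
A = m/(density·L) = 3.750×10^-4/(9030×1.56) = 2.6621e-08 m²
R = ρL/A = (4.84×10^-7)(1.56)/(2.6621e-08) = 28.36 Ω
V = IR = 5.01 × 28.36 = 142 V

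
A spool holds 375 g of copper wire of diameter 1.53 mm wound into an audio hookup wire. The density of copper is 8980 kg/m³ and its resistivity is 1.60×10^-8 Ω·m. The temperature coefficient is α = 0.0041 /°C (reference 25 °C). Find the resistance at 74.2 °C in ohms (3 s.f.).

A = π(d/2)² = π(7.6500e-04 m)² = 1.8385e-06 m²
L = m/(density·A) = 0.375/(8980×1.8385e-06) = 22.71 m
R = ρL/A = (1.60×10^-8)(22.71)/(1.8385e-06) = 0.1977 Ω
R(74.2 °C) = 0.1977 × (1 + 0.0041×49.2) = 0.238 Ω

0.238 Ω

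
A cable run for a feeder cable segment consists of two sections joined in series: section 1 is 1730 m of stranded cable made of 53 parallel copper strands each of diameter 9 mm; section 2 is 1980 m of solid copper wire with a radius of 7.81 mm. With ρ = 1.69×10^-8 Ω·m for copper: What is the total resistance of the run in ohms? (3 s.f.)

0.183 Ω

Section 1: A_strand = π(4.5000e-03)² = 6.362e-05 m²; R₁ = ρL/(N·A_s) = (1.69×10^-8)(1730)/(53×6.362e-05) = 0.008671 Ω
Section 2: A = πr² = π(7.8100e-03 m)² = 1.916e-04 m²
R₂ = (1.69×10^-8)(1980)/(1.916e-04) = 0.1746 Ω
R = R₁ + R₂ = 0.183 Ω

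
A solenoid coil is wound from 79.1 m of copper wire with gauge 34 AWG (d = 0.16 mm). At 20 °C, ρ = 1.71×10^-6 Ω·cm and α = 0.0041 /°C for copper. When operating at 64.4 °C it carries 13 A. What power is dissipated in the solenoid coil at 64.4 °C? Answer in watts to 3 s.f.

ρ = 1.71×10^-6 Ω·cm = 1.71×10^-8 Ω·m
A = π(0.16/2 mm)² = π(8.0000e-05 m)² = 2.011e-08 m²
R₍20₎ = ρL/A = (1.71×10^-8)(79.1)/(2.011e-08) = 67.27 Ω
R₍64.4₎ = R₍20₎(1 + αΔT) = 67.27 × (1 + 0.0041×44.4) = 79.52 Ω
P = I²R = (13)² × 79.52 = 13400 W

13400 W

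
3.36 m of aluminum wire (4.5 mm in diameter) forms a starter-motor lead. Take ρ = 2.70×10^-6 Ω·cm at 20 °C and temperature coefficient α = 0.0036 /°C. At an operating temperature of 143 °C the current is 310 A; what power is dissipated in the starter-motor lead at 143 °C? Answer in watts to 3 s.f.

791 W

ρ = 2.70×10^-6 Ω·cm = 2.70×10^-8 Ω·m
A = π(d/2)² = π(2.2500e-03 m)² = 1.590e-05 m²
R₍20₎ = ρL/A = (2.70×10^-8)(3.36)/(1.590e-05) = 0.005704 Ω
R₍143₎ = R₍20₎(1 + αΔT) = 0.005704 × (1 + 0.0036×123) = 0.00823 Ω
P = I²R = (310)² × 0.00823 = 791 W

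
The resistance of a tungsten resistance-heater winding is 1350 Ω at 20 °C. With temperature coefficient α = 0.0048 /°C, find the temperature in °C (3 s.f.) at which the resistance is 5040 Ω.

R = R₀(1 + α(T − T₀)) ⇒ T = T₀ + (R/R₀ − 1)/α
T = 20 + (5040/1350 − 1)/0.0048 = 20 + (2.733)/0.0048 = 589 °C

589 °C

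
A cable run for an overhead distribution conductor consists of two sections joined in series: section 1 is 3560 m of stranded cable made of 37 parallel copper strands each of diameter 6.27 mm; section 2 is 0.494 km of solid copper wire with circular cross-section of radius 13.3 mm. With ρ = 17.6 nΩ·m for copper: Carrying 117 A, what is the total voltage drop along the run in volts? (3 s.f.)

ρ = 17.6 nΩ·m = 1.76×10^-8 Ω·m
Section 1: A_strand = π(3.1350e-03)² = 3.088e-05 m²; R₁ = ρL/(N·A_s) = (1.76×10^-8)(3560)/(37×3.088e-05) = 0.05484 Ω
Section 2: A = πr² = π(1.3300e-02 m)² = 5.557e-04 m²
R₂ = (1.76×10^-8)(494)/(5.557e-04) = 0.01565 Ω
R = R₁ + R₂ = 0.07049 Ω
V = IR = 117 × 0.07049 = 8.25 V

8.25 V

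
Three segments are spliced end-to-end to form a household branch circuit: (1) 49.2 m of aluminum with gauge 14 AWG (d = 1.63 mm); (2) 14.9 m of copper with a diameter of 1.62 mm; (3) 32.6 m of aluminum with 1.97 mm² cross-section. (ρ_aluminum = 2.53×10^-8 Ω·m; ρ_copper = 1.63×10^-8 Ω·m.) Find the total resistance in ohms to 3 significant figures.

Seg 1: A = π(1.63/2 mm)² = π(8.1500e-04 m)² = 2.087e-06 m²
R_1 = (2.53×10^-8)(49.2)/(2.087e-06) = 0.5965 Ω
Seg 2: A = π(d/2)² = π(8.1000e-04 m)² = 2.061e-06 m²
R_2 = (1.63×10^-8)(14.9)/(2.061e-06) = 0.1178 Ω
Seg 3: A = 1.97 mm² = 1.970e-06 m²
R_3 = (2.53×10^-8)(32.6)/(1.970e-06) = 0.4187 Ω
R_total = R_1 + R_2 + R_3 = 1.13 Ω

1.13 Ω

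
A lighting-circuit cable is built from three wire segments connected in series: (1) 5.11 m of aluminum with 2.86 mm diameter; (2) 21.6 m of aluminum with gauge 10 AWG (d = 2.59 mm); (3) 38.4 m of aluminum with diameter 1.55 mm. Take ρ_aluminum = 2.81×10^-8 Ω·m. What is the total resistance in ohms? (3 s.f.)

Seg 1: A = π(d/2)² = π(1.4300e-03 m)² = 6.424e-06 m²
R_1 = (2.81×10^-8)(5.11)/(6.424e-06) = 0.02235 Ω
Seg 2: A = π(2.59/2 mm)² = π(1.2950e-03 m)² = 5.269e-06 m²
R_2 = (2.81×10^-8)(21.6)/(5.269e-06) = 0.1152 Ω
Seg 3: A = π(d/2)² = π(7.7500e-04 m)² = 1.887e-06 m²
R_3 = (2.81×10^-8)(38.4)/(1.887e-06) = 0.5719 Ω
R_total = R_1 + R_2 + R_3 = 0.709 Ω

0.709 Ω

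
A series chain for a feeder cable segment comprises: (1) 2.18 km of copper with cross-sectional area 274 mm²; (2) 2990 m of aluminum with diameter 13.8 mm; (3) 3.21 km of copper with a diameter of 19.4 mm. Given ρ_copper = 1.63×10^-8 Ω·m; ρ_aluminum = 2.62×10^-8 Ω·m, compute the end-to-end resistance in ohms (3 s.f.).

Seg 1: A = 274 mm² = 2.740e-04 m²
R_1 = (1.63×10^-8)(2180)/(2.740e-04) = 0.1297 Ω
Seg 2: A = π(d/2)² = π(6.9000e-03 m)² = 1.496e-04 m²
R_2 = (2.62×10^-8)(2990)/(1.496e-04) = 0.5238 Ω
Seg 3: A = π(d/2)² = π(9.7000e-03 m)² = 2.956e-04 m²
R_3 = (1.63×10^-8)(3210)/(2.956e-04) = 0.177 Ω
R_total = R_1 + R_2 + R_3 = 0.830 Ω

0.830 Ω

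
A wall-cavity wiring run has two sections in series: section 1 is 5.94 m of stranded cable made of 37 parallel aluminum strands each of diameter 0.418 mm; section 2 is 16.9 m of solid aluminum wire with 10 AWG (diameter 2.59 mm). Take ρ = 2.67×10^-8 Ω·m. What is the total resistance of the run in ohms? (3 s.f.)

Section 1: A_strand = π(2.0900e-04)² = 1.372e-07 m²; R₁ = ρL/(N·A_s) = (2.67×10^-8)(5.94)/(37×1.372e-07) = 0.03124 Ω
Section 2: A = π(2.59/2 mm)² = π(1.2950e-03 m)² = 5.269e-06 m²
R₂ = (2.67×10^-8)(16.9)/(5.269e-06) = 0.08565 Ω
R = R₁ + R₂ = 0.117 Ω

0.117 Ω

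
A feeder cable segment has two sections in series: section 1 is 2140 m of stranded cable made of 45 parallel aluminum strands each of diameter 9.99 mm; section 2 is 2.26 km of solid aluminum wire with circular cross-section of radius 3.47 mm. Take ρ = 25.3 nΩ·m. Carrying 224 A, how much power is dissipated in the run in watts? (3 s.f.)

76600 W

ρ = 25.3 nΩ·m = 2.53×10^-8 Ω·m
Section 1: A_strand = π(4.9950e-03)² = 7.838e-05 m²; R₁ = ρL/(N·A_s) = (2.53×10^-8)(2140)/(45×7.838e-05) = 0.01535 Ω
Section 2: A = πr² = π(3.4700e-03 m)² = 3.783e-05 m²
R₂ = (2.53×10^-8)(2260)/(3.783e-05) = 1.512 Ω
R = R₁ + R₂ = 1.527 Ω
P = I²R = (224)² × 1.527 = 76600 W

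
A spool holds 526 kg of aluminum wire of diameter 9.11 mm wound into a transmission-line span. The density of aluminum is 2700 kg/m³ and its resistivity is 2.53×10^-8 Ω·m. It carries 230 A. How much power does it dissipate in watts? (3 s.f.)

61400 W

A = π(d/2)² = π(4.5550e-03 m)² = 6.5182e-05 m²
L = m/(density·A) = 526/(2700×6.5182e-05) = 2989 m
R = ρL/A = (2.53×10^-8)(2989)/(6.5182e-05) = 1.16 Ω
P = I²R = (230)² × 1.16 = 61400 W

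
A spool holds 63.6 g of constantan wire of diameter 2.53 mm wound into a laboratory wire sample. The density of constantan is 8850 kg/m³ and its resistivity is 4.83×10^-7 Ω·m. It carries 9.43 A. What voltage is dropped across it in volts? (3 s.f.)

A = π(d/2)² = π(1.2650e-03 m)² = 5.0273e-06 m²
L = m/(density·A) = 0.0636/(8850×5.0273e-06) = 1.429 m
R = ρL/A = (4.83×10^-7)(1.429)/(5.0273e-06) = 0.1373 Ω
V = IR = 9.43 × 0.1373 = 1.30 V

1.30 V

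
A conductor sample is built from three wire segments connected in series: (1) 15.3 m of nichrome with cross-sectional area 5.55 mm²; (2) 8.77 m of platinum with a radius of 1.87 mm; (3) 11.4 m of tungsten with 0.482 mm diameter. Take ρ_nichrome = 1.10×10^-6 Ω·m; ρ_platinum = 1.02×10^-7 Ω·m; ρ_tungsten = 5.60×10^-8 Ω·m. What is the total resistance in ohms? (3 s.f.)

Seg 1: A = 5.55 mm² = 5.550e-06 m²
R_1 = (1.10×10^-6)(15.3)/(5.550e-06) = 3.032 Ω
Seg 2: A = πr² = π(1.8700e-03 m)² = 1.099e-05 m²
R_2 = (1.02×10^-7)(8.77)/(1.099e-05) = 0.08143 Ω
Seg 3: A = π(d/2)² = π(2.4100e-04 m)² = 1.825e-07 m²
R_3 = (5.60×10^-8)(11.4)/(1.825e-07) = 3.499 Ω
R_total = R_1 + R_2 + R_3 = 6.61 Ω

6.61 Ω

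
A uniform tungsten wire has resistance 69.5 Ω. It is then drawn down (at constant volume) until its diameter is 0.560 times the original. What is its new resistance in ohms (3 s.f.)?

707 Ω

Volume constant ⇒ L' = L/r² with r = 0.56. R' = ρL'/A' = ρ(L/r²)/(πr²d₀²/4) = R/r⁴.
R' = 10.17 × 69.5 = 707 Ω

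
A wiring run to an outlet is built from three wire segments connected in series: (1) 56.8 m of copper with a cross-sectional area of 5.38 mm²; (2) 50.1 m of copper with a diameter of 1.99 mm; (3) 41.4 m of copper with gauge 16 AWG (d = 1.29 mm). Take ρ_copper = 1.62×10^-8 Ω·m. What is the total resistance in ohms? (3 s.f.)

0.945 Ω

Seg 1: A = 5.38 mm² = 5.380e-06 m²
R_1 = (1.62×10^-8)(56.8)/(5.380e-06) = 0.171 Ω
Seg 2: A = π(d/2)² = π(9.9500e-04 m)² = 3.110e-06 m²
R_2 = (1.62×10^-8)(50.1)/(3.110e-06) = 0.2609 Ω
Seg 3: A = π(1.29/2 mm)² = π(6.4500e-04 m)² = 1.307e-06 m²
R_3 = (1.62×10^-8)(41.4)/(1.307e-06) = 0.5132 Ω
R_total = R_1 + R_2 + R_3 = 0.945 Ω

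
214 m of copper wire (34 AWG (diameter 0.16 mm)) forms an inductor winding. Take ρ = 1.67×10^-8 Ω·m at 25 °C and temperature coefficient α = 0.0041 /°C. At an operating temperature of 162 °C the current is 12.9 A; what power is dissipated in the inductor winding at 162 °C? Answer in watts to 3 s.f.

46200 W

A = π(0.16/2 mm)² = π(8.0000e-05 m)² = 2.011e-08 m²
R₍25₎ = ρL/A = (1.67×10^-8)(214)/(2.011e-08) = 177.7 Ω
R₍162₎ = R₍25₎(1 + αΔT) = 177.7 × (1 + 0.0041×137) = 277.6 Ω
P = I²R = (12.9)² × 277.6 = 46200 W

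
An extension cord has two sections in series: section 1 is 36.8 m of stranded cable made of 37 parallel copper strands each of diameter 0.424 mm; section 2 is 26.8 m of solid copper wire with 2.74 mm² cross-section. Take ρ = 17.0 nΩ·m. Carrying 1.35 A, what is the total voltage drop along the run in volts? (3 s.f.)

0.386 V

ρ = 17.0 nΩ·m = 1.70×10^-8 Ω·m
Section 1: A_strand = π(2.1200e-04)² = 1.412e-07 m²; R₁ = ρL/(N·A_s) = (1.70×10^-8)(36.8)/(37×1.412e-07) = 0.1197 Ω
Section 2: A = 2.74 mm² = 2.740e-06 m²
R₂ = (1.70×10^-8)(26.8)/(2.740e-06) = 0.1663 Ω
R = R₁ + R₂ = 0.286 Ω
V = IR = 1.35 × 0.286 = 0.386 V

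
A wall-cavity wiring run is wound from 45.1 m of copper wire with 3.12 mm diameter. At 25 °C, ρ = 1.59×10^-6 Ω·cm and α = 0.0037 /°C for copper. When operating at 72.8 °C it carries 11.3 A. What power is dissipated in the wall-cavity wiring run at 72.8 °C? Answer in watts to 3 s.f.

14.1 W

ρ = 1.59×10^-6 Ω·cm = 1.59×10^-8 Ω·m
A = π(d/2)² = π(1.5600e-03 m)² = 7.645e-06 m²
R₍25₎ = ρL/A = (1.59×10^-8)(45.1)/(7.645e-06) = 0.09379 Ω
R₍72.8₎ = R₍25₎(1 + αΔT) = 0.09379 × (1 + 0.0037×47.8) = 0.1104 Ω
P = I²R = (11.3)² × 0.1104 = 14.1 W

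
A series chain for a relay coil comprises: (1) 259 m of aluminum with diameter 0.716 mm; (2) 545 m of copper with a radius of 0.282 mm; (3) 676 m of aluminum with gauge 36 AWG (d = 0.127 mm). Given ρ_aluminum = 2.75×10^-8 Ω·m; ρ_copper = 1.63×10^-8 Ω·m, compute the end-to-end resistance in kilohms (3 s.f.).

1.52 kΩ

Seg 1: A = π(d/2)² = π(3.5800e-04 m)² = 4.026e-07 m²
R_1 = (2.75×10^-8)(259)/(4.026e-07) = 17.69 Ω
Seg 2: A = πr² = π(2.8200e-04 m)² = 2.498e-07 m²
R_2 = (1.63×10^-8)(545)/(2.498e-07) = 35.56 Ω
Seg 3: A = π(0.127/2 mm)² = π(6.3500e-05 m)² = 1.267e-08 m²
R_3 = (2.75×10^-8)(676)/(1.267e-08) = 1468 Ω
R_total = R_1 + R_2 + R_3 = 1.52 kΩ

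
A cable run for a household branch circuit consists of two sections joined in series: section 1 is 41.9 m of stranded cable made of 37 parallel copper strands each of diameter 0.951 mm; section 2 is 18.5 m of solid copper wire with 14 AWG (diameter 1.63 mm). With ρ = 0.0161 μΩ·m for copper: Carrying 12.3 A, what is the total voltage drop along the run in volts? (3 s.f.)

ρ = 0.0161 μΩ·m = 1.61×10^-8 Ω·m
Section 1: A_strand = π(4.7550e-04)² = 7.103e-07 m²; R₁ = ρL/(N·A_s) = (1.61×10^-8)(41.9)/(37×7.103e-07) = 0.02567 Ω
Section 2: A = π(1.63/2 mm)² = π(8.1500e-04 m)² = 2.087e-06 m²
R₂ = (1.61×10^-8)(18.5)/(2.087e-06) = 0.1427 Ω
R = R₁ + R₂ = 0.1684 Ω
V = IR = 12.3 × 0.1684 = 2.07 V

2.07 V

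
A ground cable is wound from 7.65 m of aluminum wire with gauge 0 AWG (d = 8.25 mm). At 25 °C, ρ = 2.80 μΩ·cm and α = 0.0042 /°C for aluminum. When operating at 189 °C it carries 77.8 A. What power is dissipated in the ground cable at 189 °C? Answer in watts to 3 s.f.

ρ = 2.80 μΩ·cm = 2.80×10^-8 Ω·m
A = π(8.25/2 mm)² = π(4.1250e-03 m)² = 5.346e-05 m²
R₍25₎ = ρL/A = (2.80×10^-8)(7.65)/(5.346e-05) = 0.004007 Ω
R₍189₎ = R₍25₎(1 + αΔT) = 0.004007 × (1 + 0.0042×164) = 0.006767 Ω
P = I²R = (77.8)² × 0.006767 = 41.0 W

41.0 W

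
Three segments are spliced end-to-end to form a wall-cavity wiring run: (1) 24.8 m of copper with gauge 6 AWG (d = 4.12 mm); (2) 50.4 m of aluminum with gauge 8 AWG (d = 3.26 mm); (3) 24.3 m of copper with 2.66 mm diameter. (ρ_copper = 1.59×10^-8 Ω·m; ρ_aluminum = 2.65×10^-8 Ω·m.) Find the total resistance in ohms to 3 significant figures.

Seg 1: A = π(4.12/2 mm)² = π(2.0600e-03 m)² = 1.333e-05 m²
R_1 = (1.59×10^-8)(24.8)/(1.333e-05) = 0.02958 Ω
Seg 2: A = π(3.26/2 mm)² = π(1.6300e-03 m)² = 8.347e-06 m²
R_2 = (2.65×10^-8)(50.4)/(8.347e-06) = 0.16 Ω
Seg 3: A = π(d/2)² = π(1.3300e-03 m)² = 5.557e-06 m²
R_3 = (1.59×10^-8)(24.3)/(5.557e-06) = 0.06953 Ω
R_total = R_1 + R_2 + R_3 = 0.259 Ω

0.259 Ω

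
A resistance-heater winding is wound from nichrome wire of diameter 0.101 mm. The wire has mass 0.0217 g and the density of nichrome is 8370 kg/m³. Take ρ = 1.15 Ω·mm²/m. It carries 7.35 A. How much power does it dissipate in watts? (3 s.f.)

ρ = 1.15 Ω·mm²/m = 1.15×10^-6 Ω·m
A = π(d/2)² = π(5.0500e-05 m)² = 8.0118e-09 m²
L = m/(density·A) = 2.170×10^-5/(8370×8.0118e-09) = 0.3236 m
R = ρL/A = (1.15×10^-6)(0.3236)/(8.0118e-09) = 46.45 Ω
P = I²R = (7.35)² × 46.45 = 2510 W

2510 W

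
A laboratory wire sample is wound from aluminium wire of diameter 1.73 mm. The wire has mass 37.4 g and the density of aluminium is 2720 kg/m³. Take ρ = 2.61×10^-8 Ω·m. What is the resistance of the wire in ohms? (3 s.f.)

0.0649 Ω

A = π(d/2)² = π(8.6500e-04 m)² = 2.3506e-06 m²
L = m/(density·A) = 0.0374/(2720×2.3506e-06) = 5.85 m
R = ρL/A = (2.61×10^-8)(5.85)/(2.3506e-06) = 0.0649 Ω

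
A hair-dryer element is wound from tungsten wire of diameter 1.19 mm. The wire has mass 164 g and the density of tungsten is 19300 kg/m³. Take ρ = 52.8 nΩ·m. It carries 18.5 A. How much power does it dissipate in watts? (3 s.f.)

ρ = 52.8 nΩ·m = 5.28×10^-8 Ω·m
A = π(d/2)² = π(5.9500e-04 m)² = 1.1122e-06 m²
L = m/(density·A) = 0.164/(19300×1.1122e-06) = 7.64 m
R = ρL/A = (5.28×10^-8)(7.64)/(1.1122e-06) = 0.3627 Ω
P = I²R = (18.5)² × 0.3627 = 124 W

124 W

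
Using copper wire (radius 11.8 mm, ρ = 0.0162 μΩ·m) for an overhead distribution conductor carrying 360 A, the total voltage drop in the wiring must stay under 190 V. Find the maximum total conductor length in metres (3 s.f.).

14300 m

ρ = 0.0162 μΩ·m = 1.62×10^-8 Ω·m
A = πr² = π(1.1800e-02 m)² = 4.374e-04 m²
L_max = V_max·A/(1·ρI) = (190)(4.374e-04)/(1.62×10^-8×360) = 14300 m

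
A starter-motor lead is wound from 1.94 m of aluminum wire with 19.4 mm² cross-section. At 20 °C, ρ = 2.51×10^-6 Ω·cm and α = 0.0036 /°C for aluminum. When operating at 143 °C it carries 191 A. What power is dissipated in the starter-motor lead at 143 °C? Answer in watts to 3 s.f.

132 W

ρ = 2.51×10^-6 Ω·cm = 2.51×10^-8 Ω·m
A = 19.4 mm² = 1.940e-05 m²
R₍20₎ = ρL/A = (2.51×10^-8)(1.94)/(1.940e-05) = 0.00251 Ω
R₍143₎ = R₍20₎(1 + αΔT) = 0.00251 × (1 + 0.0036×123) = 0.003621 Ω
P = I²R = (191)² × 0.003621 = 132 W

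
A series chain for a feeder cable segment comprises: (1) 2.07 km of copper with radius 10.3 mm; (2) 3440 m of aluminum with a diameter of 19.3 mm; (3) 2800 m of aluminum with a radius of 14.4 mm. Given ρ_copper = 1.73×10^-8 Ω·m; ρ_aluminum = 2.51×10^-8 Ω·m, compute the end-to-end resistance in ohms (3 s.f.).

0.510 Ω

Seg 1: A = πr² = π(1.0300e-02 m)² = 3.333e-04 m²
R_1 = (1.73×10^-8)(2070)/(3.333e-04) = 0.1074 Ω
Seg 2: A = π(d/2)² = π(9.6500e-03 m)² = 2.926e-04 m²
R_2 = (2.51×10^-8)(3440)/(2.926e-04) = 0.2951 Ω
Seg 3: A = πr² = π(1.4400e-02 m)² = 6.514e-04 m²
R_3 = (2.51×10^-8)(2800)/(6.514e-04) = 0.1079 Ω
R_total = R_1 + R_2 + R_3 = 0.510 Ω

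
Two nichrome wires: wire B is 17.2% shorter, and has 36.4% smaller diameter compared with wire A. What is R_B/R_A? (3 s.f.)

2.05

R ∝ L/d², so R_B/R_A = (1 − 17.2/100) × (1 − 36.4/100)⁻²
= 0.828 × 2.472 = 2.05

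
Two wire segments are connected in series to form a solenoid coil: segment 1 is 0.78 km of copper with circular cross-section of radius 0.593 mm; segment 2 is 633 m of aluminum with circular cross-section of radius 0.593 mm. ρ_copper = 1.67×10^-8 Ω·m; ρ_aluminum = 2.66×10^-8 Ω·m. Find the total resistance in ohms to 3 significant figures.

27.0 Ω

Segment 1: A = πr² = π(5.9300e-04 m)² = 1.105e-06 m²
R₁ = ρL/A = (1.67×10^-8)(780)/(1.105e-06) = 11.79 Ω
R₂ = (2.66×10^-8)(633)/(1.105e-06) = 15.24 Ω
R = R₁ + R₂ = 27.0 Ω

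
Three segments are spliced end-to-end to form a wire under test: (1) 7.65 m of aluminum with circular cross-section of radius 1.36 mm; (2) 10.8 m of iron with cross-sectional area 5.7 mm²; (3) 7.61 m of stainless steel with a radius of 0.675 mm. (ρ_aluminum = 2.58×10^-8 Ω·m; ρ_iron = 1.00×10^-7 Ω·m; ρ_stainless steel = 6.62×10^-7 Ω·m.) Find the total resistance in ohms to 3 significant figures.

Seg 1: A = πr² = π(1.3600e-03 m)² = 5.811e-06 m²
R_1 = (2.58×10^-8)(7.65)/(5.811e-06) = 0.03397 Ω
Seg 2: A = 5.7 mm² = 5.700e-06 m²
R_2 = (1.00×10^-7)(10.8)/(5.700e-06) = 0.1895 Ω
Seg 3: A = πr² = π(6.7500e-04 m)² = 1.431e-06 m²
R_3 = (6.62×10^-7)(7.61)/(1.431e-06) = 3.52 Ω
R_total = R_1 + R_2 + R_3 = 3.74 Ω

3.74 Ω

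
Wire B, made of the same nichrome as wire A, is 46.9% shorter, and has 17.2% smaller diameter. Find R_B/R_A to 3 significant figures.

0.775

R ∝ L/d², so R_B/R_A = (1 − 46.9/100) × (1 − 17.2/100)⁻²
= 0.531 × 1.459 = 0.775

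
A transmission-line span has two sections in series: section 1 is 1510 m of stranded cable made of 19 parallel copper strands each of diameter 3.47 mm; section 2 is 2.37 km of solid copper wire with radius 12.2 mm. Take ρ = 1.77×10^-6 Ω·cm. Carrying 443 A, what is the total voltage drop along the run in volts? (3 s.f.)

ρ = 1.77×10^-6 Ω·cm = 1.77×10^-8 Ω·m
Section 1: A_strand = π(1.7350e-03)² = 9.457e-06 m²; R₁ = ρL/(N·A_s) = (1.77×10^-8)(1510)/(19×9.457e-06) = 0.1487 Ω
Section 2: A = πr² = π(1.2200e-02 m)² = 4.676e-04 m²
R₂ = (1.77×10^-8)(2370)/(4.676e-04) = 0.08971 Ω
R = R₁ + R₂ = 0.2385 Ω
V = IR = 443 × 0.2385 = 106 V

106 V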